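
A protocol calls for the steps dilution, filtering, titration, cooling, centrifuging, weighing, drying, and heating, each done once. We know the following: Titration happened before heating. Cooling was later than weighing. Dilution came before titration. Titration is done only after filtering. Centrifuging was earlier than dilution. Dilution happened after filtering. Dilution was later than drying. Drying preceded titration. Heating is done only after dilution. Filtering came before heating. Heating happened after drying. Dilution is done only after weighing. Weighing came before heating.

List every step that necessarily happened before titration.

centrifuging, dilution, drying, filtering, weighing

Directly stated before titration: dilution, drying, and filtering.
Centrifuging reaches titration via centrifuging → dilution → titration.
Weighing reaches titration via weighing → dilution → titration.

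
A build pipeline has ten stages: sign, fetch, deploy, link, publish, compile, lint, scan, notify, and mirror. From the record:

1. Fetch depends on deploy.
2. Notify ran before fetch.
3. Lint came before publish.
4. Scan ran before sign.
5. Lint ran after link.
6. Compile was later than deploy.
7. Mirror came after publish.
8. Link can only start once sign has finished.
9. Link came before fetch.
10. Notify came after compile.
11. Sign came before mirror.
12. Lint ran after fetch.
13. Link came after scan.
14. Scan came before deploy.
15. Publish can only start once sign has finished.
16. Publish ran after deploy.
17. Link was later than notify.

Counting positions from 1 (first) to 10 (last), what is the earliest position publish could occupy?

Compile, deploy, fetch, link, lint, notify, scan, and sign must all come before publish — 8 forced predecessors.
Nothing else is forced ahead of publish, so its earliest slot is position 8 + 1 = 9.

9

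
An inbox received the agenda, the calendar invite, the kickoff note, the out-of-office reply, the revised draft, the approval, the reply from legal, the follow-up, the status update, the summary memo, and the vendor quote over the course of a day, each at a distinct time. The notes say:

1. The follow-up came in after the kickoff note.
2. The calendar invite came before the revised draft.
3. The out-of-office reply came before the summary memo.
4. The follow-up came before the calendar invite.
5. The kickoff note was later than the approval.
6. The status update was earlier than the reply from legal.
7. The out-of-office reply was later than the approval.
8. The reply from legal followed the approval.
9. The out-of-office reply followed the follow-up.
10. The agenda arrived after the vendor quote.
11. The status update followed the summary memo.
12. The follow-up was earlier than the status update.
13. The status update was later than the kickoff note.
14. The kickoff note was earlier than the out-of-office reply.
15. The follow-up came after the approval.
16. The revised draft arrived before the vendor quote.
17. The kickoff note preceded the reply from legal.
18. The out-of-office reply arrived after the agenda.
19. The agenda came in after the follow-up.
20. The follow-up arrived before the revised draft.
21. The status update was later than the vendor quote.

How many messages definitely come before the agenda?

6

Directly stated before the agenda: the follow-up and the vendor quote.
The approval reaches the agenda via the approval → the follow-up → the agenda.
The calendar invite reaches the agenda via the calendar invite → the revised draft → the vendor quote → the agenda.
The kickoff note reaches the agenda via the kickoff note → the follow-up → the agenda.
Likewise the revised draft reaches the agenda by chaining the stated constraints.
No chain forces the reply from legal (or any of the others) ahead of the agenda.
That's the approval, the calendar invite, the follow-up, the kickoff note, the revised draft, and the vendor quote — 6 in all.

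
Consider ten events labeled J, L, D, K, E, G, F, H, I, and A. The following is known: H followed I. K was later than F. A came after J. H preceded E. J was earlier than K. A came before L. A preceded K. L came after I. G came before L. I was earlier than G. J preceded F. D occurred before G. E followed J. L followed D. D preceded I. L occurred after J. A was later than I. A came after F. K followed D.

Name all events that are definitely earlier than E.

D, H, I, J

Directly stated before E: H and J.
D reaches E via D → I → H → E.
I reaches E via I → H → E.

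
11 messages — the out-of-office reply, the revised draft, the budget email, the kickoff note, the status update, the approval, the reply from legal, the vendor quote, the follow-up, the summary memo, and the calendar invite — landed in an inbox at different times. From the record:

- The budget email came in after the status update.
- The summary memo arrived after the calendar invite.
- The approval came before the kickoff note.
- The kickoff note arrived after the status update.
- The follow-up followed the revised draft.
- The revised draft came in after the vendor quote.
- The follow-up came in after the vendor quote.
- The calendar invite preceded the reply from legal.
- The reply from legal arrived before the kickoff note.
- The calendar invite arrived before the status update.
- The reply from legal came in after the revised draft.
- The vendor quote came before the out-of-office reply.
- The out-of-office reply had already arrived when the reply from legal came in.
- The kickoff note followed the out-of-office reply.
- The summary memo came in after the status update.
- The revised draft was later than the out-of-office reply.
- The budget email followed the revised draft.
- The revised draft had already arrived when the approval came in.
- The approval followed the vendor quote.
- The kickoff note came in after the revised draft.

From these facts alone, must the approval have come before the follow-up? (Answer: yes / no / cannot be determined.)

No chain of stated constraints runs from the approval to the follow-up, and none runs from the follow-up to the approval either.
So the relative order of the approval and the follow-up is not fixed by the given facts.

cannot be determined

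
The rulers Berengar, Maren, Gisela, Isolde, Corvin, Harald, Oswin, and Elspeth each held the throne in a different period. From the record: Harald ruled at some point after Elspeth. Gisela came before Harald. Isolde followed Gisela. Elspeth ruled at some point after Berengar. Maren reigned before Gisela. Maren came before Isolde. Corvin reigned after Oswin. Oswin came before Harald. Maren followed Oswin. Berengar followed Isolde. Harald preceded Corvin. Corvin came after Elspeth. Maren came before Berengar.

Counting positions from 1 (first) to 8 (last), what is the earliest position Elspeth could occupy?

Berengar, Gisela, Isolde, Maren, and Oswin must all come before Elspeth — 5 forced predecessors.
Nothing else is forced ahead of Elspeth, so their earliest slot is position 5 + 1 = 6.

6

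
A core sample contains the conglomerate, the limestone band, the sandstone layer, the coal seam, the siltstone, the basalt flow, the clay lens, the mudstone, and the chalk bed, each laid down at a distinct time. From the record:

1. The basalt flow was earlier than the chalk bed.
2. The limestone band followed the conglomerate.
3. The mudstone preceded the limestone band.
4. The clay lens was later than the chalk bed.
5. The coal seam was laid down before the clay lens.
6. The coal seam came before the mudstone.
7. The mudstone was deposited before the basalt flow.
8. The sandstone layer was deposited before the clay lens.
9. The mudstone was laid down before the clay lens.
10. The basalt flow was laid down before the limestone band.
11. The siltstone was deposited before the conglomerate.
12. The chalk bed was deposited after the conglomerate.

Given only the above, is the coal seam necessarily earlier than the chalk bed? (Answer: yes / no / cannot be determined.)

yes

Chain the constraints: the coal seam → the mudstone → the basalt flow → the chalk bed. Each link is directly stated, so the coal seam comes before the chalk bed.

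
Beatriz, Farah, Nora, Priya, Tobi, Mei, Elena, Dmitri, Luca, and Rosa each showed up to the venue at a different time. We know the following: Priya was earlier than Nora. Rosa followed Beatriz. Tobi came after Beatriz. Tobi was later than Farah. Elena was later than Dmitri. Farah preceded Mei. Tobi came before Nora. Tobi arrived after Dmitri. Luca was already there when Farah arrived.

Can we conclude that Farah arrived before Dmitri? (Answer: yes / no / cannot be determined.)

cannot be determined

No chain of stated constraints runs from Farah to Dmitri, and none runs from Dmitri to Farah either.
So the relative order of Farah and Dmitri is not fixed by the given facts.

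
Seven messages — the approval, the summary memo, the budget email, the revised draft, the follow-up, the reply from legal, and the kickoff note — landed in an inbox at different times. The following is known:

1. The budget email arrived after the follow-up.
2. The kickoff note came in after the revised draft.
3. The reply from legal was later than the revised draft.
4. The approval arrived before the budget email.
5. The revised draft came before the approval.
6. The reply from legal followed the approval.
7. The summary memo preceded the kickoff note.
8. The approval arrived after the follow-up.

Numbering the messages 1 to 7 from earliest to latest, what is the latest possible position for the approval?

The approval must come before the budget email and the reply from legal — 2 messages forced after it.
Everything else can be placed before the approval in some valid order, so the approval can sit as late as position 7 − 2 = 5.

5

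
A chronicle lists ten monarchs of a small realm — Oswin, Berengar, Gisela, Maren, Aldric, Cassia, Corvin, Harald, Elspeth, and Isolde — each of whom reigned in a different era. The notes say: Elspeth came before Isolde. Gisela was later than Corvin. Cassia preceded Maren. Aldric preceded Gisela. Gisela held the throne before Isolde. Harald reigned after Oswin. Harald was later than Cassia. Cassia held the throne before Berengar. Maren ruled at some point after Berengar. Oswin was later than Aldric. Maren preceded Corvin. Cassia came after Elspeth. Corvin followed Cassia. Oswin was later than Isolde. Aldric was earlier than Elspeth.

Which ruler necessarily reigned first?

Aldric

Aldric has a chain of constraints placing them before every other ruler, so Aldric must be first.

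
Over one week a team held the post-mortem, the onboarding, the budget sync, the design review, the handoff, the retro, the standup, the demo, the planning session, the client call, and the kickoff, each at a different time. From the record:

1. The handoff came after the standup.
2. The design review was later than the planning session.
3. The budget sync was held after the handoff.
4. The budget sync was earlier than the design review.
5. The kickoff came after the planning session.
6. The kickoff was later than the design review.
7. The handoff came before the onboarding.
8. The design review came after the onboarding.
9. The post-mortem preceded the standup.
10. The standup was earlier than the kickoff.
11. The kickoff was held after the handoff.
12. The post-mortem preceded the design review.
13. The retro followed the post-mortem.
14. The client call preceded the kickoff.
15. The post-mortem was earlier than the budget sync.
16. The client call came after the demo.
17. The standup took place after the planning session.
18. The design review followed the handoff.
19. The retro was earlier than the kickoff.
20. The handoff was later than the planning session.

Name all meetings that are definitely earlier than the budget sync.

Directly stated before the budget sync: the handoff and the post-mortem.
The planning session reaches the budget sync via the planning session → the handoff → the budget sync.
The standup reaches the budget sync via the standup → the handoff → the budget sync.

the handoff, the planning session, the post-mortem, the standup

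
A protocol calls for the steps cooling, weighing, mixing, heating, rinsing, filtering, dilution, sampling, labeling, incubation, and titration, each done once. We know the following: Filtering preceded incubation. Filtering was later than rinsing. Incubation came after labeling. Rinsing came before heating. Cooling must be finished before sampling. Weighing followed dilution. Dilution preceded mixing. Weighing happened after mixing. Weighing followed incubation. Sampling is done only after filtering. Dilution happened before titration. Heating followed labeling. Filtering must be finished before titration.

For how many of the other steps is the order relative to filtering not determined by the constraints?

Forced before filtering: rinsing; forced after filtering: incubation, sampling, titration, and weighing.
That leaves cooling, dilution, heating, labeling, and mixing with no forced order relative to filtering — 5.

5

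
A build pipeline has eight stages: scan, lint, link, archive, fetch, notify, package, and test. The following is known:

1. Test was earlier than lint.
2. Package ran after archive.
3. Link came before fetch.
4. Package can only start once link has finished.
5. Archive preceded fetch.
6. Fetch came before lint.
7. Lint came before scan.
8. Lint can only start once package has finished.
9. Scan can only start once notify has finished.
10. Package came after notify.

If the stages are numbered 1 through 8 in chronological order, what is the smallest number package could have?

4

Archive, link, and notify must all come before package — 3 forced predecessors.
Nothing else is forced ahead of package, so its earliest slot is position 3 + 1 = 4.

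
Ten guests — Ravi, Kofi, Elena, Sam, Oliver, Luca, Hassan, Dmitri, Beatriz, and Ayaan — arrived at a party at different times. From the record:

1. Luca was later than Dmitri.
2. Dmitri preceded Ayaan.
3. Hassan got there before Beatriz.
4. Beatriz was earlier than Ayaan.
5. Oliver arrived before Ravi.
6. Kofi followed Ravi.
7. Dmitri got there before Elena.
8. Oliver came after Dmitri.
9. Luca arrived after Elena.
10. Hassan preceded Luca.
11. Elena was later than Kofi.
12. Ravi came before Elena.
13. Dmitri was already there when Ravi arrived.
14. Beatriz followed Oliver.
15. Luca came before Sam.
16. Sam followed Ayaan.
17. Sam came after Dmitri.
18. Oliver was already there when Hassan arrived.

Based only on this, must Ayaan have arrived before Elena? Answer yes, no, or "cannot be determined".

cannot be determined

No chain of stated constraints runs from Ayaan to Elena, and none runs from Elena to Ayaan either.
So the relative order of Ayaan and Elena is not fixed by the given facts.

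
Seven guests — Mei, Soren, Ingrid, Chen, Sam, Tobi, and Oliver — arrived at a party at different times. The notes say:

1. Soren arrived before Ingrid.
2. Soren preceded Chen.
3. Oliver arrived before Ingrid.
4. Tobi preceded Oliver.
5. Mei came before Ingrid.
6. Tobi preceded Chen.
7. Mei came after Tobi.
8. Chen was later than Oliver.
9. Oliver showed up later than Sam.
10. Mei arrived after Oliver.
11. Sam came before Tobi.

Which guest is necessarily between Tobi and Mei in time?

Tracing the constraints gives Tobi → Oliver → Mei, so Oliver sits after Tobi and before Mei.
No other guest is forced both after Tobi and before Mei.

Oliver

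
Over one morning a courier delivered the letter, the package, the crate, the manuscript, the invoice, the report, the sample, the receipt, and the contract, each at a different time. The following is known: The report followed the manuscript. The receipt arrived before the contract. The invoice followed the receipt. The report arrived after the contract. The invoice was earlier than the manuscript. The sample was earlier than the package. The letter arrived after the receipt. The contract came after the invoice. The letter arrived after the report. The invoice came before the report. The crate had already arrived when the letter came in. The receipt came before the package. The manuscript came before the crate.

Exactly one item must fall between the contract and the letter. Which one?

the report

Tracing the constraints gives the contract → the report → the letter, so the report sits after the contract and before the letter.
No other item is forced both after the contract and before the letter.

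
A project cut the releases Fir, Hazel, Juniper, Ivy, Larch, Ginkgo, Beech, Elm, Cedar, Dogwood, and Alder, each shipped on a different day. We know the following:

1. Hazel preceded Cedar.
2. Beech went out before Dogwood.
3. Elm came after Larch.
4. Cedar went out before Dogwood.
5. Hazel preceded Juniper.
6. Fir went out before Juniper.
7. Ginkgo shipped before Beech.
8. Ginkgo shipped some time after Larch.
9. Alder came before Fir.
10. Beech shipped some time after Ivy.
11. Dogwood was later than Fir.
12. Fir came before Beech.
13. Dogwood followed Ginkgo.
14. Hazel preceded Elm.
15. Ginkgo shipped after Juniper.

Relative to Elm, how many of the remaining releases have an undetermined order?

Forced before Elm: Hazel and Larch.
That leaves Alder, Beech, Cedar, Dogwood, Fir, Ginkgo, Ivy, and Juniper with no forced order relative to Elm — 8.

8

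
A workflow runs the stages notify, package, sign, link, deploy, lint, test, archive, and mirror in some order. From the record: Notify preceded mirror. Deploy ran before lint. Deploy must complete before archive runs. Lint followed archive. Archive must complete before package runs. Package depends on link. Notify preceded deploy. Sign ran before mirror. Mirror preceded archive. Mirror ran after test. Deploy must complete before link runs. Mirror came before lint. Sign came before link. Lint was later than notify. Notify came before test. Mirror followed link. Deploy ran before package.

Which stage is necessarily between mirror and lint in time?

archive

Tracing the constraints gives mirror → archive → lint, so archive sits after mirror and before lint.
No other stage is forced both after mirror and before lint.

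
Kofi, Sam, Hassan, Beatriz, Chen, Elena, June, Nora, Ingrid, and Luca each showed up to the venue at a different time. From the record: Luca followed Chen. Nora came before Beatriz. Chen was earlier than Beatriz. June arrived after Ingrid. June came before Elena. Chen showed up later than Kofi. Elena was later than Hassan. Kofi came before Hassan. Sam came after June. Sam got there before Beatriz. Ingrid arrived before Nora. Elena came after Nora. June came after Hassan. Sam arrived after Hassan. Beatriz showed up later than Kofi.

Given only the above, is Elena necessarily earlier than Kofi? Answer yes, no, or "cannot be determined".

no

Tracing the constraints gives Kofi → Hassan → Elena, so Kofi must come before Elena.
That means Elena cannot be before Kofi.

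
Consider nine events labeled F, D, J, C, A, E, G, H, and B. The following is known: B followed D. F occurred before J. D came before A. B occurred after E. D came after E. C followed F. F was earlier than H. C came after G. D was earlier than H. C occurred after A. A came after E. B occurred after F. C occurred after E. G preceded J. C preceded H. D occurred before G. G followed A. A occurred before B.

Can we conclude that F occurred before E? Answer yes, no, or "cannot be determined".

No chain of stated constraints runs from F to E, and none runs from E to F either.
So the relative order of F and E is not fixed by the given facts.

cannot be determined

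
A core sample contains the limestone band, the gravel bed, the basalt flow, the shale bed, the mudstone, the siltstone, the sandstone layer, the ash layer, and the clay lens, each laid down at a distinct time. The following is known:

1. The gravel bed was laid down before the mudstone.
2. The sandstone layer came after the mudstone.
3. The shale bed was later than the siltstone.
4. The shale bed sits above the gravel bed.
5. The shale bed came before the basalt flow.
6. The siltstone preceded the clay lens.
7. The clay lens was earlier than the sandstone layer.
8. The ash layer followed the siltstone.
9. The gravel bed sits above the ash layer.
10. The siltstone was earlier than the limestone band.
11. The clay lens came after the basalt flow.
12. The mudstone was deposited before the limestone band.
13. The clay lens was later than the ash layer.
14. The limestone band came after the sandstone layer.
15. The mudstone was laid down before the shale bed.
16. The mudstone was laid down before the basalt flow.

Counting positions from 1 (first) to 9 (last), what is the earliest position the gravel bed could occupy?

The ash layer and the siltstone must both come before the gravel bed — 2 forced predecessors.
Nothing else is forced ahead of the gravel bed, so its earliest slot is position 2 + 1 = 3.

3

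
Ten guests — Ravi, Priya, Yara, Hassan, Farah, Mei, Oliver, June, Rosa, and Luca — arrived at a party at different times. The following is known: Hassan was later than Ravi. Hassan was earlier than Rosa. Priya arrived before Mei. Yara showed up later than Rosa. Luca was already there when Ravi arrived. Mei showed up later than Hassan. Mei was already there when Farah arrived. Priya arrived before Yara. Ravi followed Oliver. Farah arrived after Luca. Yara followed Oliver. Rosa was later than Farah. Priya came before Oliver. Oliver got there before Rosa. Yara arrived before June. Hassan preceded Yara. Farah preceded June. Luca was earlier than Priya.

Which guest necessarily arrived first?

Luca

Luca has a chain of constraints placing them before every other guest, so Luca must be first.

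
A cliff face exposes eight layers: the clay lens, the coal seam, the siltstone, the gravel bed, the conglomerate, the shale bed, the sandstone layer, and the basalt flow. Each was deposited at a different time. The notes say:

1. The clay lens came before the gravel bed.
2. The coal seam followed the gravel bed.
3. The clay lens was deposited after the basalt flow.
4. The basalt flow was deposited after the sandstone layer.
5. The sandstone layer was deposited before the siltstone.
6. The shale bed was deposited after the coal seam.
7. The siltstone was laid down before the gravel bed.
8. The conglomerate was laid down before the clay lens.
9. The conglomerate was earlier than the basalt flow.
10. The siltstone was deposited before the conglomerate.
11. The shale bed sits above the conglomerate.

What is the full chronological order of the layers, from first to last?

The constraints fix every adjacent pair, so only one ordering works:
the sandstone layer → the siltstone → the conglomerate → the basalt flow → the clay lens → the gravel bed → the coal seam → the shale bed.

the sandstone layer, the siltstone, the conglomerate, the basalt flow, the clay lens, the gravel bed, the coal seam, the shale bed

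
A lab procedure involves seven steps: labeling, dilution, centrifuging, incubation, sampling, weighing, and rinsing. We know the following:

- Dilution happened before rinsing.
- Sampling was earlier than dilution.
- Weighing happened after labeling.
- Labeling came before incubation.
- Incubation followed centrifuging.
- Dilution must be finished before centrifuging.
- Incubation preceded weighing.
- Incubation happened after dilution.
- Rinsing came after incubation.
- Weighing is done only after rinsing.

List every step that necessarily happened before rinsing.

Directly stated before rinsing: dilution and incubation.
Centrifuging reaches rinsing via centrifuging → incubation → rinsing.
Labeling reaches rinsing via labeling → incubation → rinsing.
Sampling reaches rinsing via sampling → dilution → rinsing.
No chain forces weighing ahead of rinsing.

centrifuging, dilution, incubation, labeling, sampling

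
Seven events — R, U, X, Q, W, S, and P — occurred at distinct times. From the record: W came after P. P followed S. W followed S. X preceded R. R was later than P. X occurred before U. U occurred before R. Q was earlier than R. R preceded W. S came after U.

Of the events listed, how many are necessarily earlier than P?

Directly stated before P: S.
U reaches P via U → S → P.
X reaches P via X → U → S → P.
No chain forces W (or any of the others) ahead of P.
That's S, U, and X — 3 in all.

3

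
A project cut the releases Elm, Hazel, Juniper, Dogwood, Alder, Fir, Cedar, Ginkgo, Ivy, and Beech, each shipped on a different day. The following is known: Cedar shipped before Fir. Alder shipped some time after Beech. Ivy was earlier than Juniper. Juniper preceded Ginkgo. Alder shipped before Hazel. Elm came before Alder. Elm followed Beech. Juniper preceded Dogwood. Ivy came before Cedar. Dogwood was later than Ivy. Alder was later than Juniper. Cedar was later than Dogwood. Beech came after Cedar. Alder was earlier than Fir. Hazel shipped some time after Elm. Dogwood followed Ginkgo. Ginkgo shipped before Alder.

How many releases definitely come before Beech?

Directly stated before Beech: Cedar.
Dogwood reaches Beech via Dogwood → Cedar → Beech.
Ginkgo reaches Beech via Ginkgo → Dogwood → Cedar → Beech.
Ivy reaches Beech via Ivy → Cedar → Beech.
Likewise Juniper reaches Beech by chaining the stated constraints.
No chain forces Alder (or any of the others) ahead of Beech.
That's Cedar, Dogwood, Ginkgo, Ivy, and Juniper — 5 in all.

5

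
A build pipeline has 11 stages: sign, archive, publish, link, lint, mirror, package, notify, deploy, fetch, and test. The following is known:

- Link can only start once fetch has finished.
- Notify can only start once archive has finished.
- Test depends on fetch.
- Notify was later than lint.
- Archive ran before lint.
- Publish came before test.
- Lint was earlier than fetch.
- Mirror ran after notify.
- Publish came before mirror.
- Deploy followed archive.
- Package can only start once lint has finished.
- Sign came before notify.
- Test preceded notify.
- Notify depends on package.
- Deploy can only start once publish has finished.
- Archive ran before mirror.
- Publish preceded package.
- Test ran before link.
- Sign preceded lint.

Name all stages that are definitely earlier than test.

archive, fetch, lint, publish, sign

Directly stated before test: fetch and publish.
Archive reaches test via archive → lint → fetch → test.
Lint reaches test via lint → fetch → test.
Sign reaches test via sign → lint → fetch → test.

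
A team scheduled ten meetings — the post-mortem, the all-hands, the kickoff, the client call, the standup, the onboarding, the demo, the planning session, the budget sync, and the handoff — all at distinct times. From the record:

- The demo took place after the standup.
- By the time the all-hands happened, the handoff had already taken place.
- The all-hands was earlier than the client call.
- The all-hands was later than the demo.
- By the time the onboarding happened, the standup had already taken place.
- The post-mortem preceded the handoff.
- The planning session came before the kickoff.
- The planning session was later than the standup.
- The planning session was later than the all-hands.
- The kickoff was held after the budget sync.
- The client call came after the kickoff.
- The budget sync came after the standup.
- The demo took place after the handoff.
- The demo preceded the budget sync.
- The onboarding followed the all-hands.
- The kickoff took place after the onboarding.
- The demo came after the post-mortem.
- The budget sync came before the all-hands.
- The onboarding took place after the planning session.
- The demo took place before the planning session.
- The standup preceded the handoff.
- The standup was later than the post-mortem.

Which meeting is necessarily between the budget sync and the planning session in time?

the all-hands

Tracing the constraints gives the budget sync → the all-hands → the planning session, so the all-hands sits after the budget sync and before the planning session.
No other meeting is forced both after the budget sync and before the planning session.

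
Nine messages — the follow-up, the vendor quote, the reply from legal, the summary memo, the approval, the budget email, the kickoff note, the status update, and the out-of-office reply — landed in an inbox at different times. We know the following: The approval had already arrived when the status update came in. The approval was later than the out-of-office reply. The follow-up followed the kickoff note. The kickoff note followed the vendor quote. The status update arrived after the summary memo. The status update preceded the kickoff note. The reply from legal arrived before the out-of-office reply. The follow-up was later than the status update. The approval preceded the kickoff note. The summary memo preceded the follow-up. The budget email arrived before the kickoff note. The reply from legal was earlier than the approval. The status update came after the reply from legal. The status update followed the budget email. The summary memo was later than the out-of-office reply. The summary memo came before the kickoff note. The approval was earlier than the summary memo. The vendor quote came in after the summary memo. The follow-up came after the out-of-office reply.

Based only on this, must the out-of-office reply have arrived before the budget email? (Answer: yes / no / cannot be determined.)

cannot be determined

No chain of stated constraints runs from the out-of-office reply to the budget email, and none runs from the budget email to the out-of-office reply either.
So the relative order of the out-of-office reply and the budget email is not fixed by the given facts.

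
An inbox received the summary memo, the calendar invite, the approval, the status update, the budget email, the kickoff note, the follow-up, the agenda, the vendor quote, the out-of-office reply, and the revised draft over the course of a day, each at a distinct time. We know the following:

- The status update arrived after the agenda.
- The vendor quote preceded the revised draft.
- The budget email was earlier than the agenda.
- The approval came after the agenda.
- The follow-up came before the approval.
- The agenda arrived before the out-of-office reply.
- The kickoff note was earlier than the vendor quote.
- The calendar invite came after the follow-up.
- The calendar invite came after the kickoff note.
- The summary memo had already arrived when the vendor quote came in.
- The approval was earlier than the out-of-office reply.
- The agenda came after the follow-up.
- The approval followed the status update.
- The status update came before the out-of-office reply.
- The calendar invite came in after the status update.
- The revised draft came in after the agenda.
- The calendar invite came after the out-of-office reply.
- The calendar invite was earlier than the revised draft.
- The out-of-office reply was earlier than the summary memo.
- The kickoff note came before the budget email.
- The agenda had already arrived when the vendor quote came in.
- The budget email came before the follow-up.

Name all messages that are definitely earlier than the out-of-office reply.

the agenda, the approval, the budget email, the follow-up, the kickoff note, the status update

Directly stated before the out-of-office reply: the agenda, the approval, and the status update.
The budget email reaches the out-of-office reply via the budget email → the agenda → the out-of-office reply.
The follow-up reaches the out-of-office reply via the follow-up → the agenda → the out-of-office reply.
The kickoff note reaches the out-of-office reply via the kickoff note → the budget email → the agenda → the out-of-office reply.
No chain forces the summary memo (or any of the others) ahead of the out-of-office reply.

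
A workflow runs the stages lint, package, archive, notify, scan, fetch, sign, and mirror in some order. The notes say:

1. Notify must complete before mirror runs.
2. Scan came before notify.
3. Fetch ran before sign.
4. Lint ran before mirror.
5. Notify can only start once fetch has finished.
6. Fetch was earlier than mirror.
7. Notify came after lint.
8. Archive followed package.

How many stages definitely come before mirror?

Directly stated before mirror: fetch, lint, and notify.
Scan reaches mirror via scan → notify → mirror.
No chain forces sign (or any of the others) ahead of mirror.
That's fetch, lint, notify, and scan — 4 in all.

4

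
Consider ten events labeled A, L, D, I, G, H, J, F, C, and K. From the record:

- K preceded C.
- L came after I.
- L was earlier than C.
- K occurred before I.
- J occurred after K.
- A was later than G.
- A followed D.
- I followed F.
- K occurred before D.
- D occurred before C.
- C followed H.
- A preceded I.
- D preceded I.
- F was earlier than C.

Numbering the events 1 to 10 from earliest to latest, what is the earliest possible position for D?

K must come before D — 1 forced predecessor.
Nothing else is forced ahead of D, so its earliest slot is position 1 + 1 = 2.

2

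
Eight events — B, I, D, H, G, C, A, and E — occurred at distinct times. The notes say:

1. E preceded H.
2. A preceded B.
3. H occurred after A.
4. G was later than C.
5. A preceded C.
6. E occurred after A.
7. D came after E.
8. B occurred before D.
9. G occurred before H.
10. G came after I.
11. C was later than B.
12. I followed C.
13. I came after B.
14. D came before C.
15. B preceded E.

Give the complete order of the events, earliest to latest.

The constraints fix every adjacent pair, so only one ordering works:
A → B → E → D → C → I → G → H.

A, B, E, D, C, I, G, H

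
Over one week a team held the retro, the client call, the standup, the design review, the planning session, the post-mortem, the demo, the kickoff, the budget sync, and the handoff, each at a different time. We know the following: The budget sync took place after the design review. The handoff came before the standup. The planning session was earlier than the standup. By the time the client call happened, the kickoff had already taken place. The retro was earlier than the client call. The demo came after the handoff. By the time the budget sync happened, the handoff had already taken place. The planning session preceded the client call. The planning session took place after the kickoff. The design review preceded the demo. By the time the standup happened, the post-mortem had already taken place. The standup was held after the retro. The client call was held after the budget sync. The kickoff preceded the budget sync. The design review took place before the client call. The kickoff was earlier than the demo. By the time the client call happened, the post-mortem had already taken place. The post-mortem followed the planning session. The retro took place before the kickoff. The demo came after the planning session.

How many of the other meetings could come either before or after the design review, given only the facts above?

Forced after the design review: the budget sync, the client call, and the demo.
That leaves the handoff, the kickoff, the planning session, the post-mortem, the retro, and the standup with no forced order relative to the design review — 6.

6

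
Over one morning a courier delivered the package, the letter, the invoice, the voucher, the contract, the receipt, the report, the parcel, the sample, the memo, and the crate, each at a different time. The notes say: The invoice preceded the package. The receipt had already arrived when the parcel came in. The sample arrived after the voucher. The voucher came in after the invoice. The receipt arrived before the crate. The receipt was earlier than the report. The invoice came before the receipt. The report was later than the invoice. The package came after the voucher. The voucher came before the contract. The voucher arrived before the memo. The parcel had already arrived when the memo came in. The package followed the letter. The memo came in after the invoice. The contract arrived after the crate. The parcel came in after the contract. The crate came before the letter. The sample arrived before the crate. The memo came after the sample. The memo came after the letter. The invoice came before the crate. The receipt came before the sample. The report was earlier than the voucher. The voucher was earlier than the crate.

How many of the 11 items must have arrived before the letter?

Directly stated before the letter: the crate.
The invoice reaches the letter via the invoice → the crate → the letter.
The receipt reaches the letter via the receipt → the crate → the letter.
The report reaches the letter via the report → the voucher → the crate → the letter.
Likewise the sample and the voucher each reach the letter by chaining the stated constraints.
No chain forces the package (or any of the others) ahead of the letter.
That's the crate, the invoice, the receipt, the report, the sample, and the voucher — 6 in all.

6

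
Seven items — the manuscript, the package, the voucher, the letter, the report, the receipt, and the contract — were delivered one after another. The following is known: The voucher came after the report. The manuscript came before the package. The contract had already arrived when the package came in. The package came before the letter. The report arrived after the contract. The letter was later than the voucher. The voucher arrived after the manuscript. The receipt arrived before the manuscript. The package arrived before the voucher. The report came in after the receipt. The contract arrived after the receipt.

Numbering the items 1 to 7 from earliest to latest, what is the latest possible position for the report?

5

The report must come before the letter and the voucher — 2 items forced after it.
Everything else can be placed before the report in some valid order, so the report can sit as late as position 7 − 2 = 5.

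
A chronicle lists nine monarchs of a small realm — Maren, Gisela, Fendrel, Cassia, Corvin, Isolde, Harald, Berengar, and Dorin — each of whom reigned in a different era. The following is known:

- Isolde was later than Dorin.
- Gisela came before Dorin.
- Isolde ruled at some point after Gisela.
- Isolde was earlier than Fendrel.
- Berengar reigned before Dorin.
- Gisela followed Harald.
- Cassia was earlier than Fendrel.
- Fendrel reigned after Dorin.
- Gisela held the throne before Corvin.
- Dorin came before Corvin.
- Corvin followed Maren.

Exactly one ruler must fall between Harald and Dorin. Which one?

Tracing the constraints gives Harald → Gisela → Dorin, so Gisela sits after Harald and before Dorin.
No other ruler is forced both after Harald and before Dorin.

Gisela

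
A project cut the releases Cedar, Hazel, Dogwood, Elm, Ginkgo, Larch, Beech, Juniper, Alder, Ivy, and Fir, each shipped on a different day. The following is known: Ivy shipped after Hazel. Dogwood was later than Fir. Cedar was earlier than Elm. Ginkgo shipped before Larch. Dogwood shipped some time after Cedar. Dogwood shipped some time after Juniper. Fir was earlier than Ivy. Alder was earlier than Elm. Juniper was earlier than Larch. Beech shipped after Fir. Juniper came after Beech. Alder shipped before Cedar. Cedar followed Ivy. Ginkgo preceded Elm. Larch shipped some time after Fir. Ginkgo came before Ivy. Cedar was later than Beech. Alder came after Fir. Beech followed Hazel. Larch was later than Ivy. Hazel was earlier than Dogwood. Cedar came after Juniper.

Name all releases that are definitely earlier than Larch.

Directly stated before Larch: Fir, Ginkgo, Ivy, and Juniper.
Beech reaches Larch via Beech → Juniper → Larch.
Hazel reaches Larch via Hazel → Ivy → Larch.
No chain forces Dogwood (or any of the others) ahead of Larch.

Beech, Fir, Ginkgo, Hazel, Ivy, Juniper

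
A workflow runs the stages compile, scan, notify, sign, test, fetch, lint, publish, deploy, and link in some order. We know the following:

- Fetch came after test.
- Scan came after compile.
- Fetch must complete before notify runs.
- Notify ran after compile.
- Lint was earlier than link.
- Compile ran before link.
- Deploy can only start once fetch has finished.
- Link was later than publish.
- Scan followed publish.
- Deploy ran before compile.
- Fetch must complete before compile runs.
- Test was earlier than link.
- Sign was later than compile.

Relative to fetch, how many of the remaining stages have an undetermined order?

2

Forced before fetch: test; forced after fetch: compile, deploy, link, notify, scan, and sign.
That leaves lint and publish with no forced order relative to fetch — 2.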